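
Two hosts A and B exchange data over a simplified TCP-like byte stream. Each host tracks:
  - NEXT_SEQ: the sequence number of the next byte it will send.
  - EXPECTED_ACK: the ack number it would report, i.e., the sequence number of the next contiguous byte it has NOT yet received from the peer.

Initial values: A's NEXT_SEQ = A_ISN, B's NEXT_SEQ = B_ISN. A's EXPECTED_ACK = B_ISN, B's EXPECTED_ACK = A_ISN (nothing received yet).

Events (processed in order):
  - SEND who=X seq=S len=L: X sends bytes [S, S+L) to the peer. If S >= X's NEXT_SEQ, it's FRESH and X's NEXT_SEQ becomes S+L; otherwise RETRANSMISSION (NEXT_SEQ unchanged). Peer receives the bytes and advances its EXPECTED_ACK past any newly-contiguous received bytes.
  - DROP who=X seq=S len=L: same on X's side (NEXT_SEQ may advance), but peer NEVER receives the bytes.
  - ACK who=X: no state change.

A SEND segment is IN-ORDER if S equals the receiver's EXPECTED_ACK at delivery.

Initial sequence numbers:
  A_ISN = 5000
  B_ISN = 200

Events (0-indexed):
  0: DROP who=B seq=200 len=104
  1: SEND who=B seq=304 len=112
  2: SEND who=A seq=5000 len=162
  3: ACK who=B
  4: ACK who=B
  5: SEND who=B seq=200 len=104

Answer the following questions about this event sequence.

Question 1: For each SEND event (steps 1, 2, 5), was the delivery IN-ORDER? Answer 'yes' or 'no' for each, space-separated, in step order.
Step 1: SEND seq=304 -> out-of-order
Step 2: SEND seq=5000 -> in-order
Step 5: SEND seq=200 -> in-order

Answer: no yes yes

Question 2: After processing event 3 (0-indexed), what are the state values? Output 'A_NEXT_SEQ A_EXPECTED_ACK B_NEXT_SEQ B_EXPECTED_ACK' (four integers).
After event 0: A_seq=5000 A_ack=200 B_seq=304 B_ack=5000
After event 1: A_seq=5000 A_ack=200 B_seq=416 B_ack=5000
After event 2: A_seq=5162 A_ack=200 B_seq=416 B_ack=5162
After event 3: A_seq=5162 A_ack=200 B_seq=416 B_ack=5162

5162 200 416 5162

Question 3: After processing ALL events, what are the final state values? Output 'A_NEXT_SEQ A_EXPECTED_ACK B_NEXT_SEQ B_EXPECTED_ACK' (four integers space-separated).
Answer: 5162 416 416 5162

Derivation:
After event 0: A_seq=5000 A_ack=200 B_seq=304 B_ack=5000
After event 1: A_seq=5000 A_ack=200 B_seq=416 B_ack=5000
After event 2: A_seq=5162 A_ack=200 B_seq=416 B_ack=5162
After event 3: A_seq=5162 A_ack=200 B_seq=416 B_ack=5162
After event 4: A_seq=5162 A_ack=200 B_seq=416 B_ack=5162
After event 5: A_seq=5162 A_ack=416 B_seq=416 B_ack=5162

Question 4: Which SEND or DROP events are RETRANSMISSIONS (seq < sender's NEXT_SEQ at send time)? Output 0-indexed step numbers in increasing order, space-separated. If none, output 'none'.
Answer: 5

Derivation:
Step 0: DROP seq=200 -> fresh
Step 1: SEND seq=304 -> fresh
Step 2: SEND seq=5000 -> fresh
Step 5: SEND seq=200 -> retransmit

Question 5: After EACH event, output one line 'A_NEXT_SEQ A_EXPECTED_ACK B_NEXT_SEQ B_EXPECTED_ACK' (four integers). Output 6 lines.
5000 200 304 5000
5000 200 416 5000
5162 200 416 5162
5162 200 416 5162
5162 200 416 5162
5162 416 416 5162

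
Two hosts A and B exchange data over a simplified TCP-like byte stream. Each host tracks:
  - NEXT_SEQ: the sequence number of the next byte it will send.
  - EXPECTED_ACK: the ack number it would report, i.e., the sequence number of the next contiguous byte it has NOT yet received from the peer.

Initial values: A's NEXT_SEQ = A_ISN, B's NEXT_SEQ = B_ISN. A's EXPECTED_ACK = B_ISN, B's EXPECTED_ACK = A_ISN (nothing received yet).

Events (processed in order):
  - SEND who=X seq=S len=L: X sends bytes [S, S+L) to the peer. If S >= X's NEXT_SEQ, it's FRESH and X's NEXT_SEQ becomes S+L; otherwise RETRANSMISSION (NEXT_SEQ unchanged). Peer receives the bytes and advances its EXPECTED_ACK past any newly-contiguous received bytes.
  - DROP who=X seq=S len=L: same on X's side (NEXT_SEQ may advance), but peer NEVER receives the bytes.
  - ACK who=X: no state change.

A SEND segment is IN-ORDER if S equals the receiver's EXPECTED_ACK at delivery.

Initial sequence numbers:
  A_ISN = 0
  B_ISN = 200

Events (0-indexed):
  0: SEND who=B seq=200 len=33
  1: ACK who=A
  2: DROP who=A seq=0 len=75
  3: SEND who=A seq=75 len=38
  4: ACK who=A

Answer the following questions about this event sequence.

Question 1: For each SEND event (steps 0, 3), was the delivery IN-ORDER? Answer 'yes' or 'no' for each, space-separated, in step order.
Answer: yes no

Derivation:
Step 0: SEND seq=200 -> in-order
Step 3: SEND seq=75 -> out-of-order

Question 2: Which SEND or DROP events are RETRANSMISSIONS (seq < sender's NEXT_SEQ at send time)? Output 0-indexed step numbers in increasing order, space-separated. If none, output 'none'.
Answer: none

Derivation:
Step 0: SEND seq=200 -> fresh
Step 2: DROP seq=0 -> fresh
Step 3: SEND seq=75 -> fresh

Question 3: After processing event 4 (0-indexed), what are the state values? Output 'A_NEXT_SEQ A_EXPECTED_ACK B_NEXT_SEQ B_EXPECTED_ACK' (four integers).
After event 0: A_seq=0 A_ack=233 B_seq=233 B_ack=0
After event 1: A_seq=0 A_ack=233 B_seq=233 B_ack=0
After event 2: A_seq=75 A_ack=233 B_seq=233 B_ack=0
After event 3: A_seq=113 A_ack=233 B_seq=233 B_ack=0
After event 4: A_seq=113 A_ack=233 B_seq=233 B_ack=0

113 233 233 0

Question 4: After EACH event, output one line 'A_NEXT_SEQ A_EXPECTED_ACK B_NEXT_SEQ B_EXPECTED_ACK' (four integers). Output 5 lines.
0 233 233 0
0 233 233 0
75 233 233 0
113 233 233 0
113 233 233 0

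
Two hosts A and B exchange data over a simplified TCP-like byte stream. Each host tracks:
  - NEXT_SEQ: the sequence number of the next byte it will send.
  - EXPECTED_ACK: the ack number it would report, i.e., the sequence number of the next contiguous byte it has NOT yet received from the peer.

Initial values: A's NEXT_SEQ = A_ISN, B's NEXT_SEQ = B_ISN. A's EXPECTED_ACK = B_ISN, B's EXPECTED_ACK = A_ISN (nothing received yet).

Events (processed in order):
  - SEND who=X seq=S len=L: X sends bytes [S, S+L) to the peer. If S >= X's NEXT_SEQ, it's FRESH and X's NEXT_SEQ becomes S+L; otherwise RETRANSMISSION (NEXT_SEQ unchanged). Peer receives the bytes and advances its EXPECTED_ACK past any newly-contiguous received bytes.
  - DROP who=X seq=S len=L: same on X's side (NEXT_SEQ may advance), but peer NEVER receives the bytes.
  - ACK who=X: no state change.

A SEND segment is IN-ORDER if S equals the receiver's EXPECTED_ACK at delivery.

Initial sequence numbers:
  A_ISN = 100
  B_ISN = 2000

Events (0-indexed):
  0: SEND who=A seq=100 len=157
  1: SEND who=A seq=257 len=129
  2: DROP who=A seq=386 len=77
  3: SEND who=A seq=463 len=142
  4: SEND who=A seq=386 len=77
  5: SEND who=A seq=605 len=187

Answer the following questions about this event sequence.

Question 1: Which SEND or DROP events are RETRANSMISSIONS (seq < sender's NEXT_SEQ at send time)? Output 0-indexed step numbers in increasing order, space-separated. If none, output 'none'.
Step 0: SEND seq=100 -> fresh
Step 1: SEND seq=257 -> fresh
Step 2: DROP seq=386 -> fresh
Step 3: SEND seq=463 -> fresh
Step 4: SEND seq=386 -> retransmit
Step 5: SEND seq=605 -> fresh

Answer: 4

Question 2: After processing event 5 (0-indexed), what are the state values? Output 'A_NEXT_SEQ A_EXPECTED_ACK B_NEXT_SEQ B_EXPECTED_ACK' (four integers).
After event 0: A_seq=257 A_ack=2000 B_seq=2000 B_ack=257
After event 1: A_seq=386 A_ack=2000 B_seq=2000 B_ack=386
After event 2: A_seq=463 A_ack=2000 B_seq=2000 B_ack=386
After event 3: A_seq=605 A_ack=2000 B_seq=2000 B_ack=386
After event 4: A_seq=605 A_ack=2000 B_seq=2000 B_ack=605
After event 5: A_seq=792 A_ack=2000 B_seq=2000 B_ack=792

792 2000 2000 792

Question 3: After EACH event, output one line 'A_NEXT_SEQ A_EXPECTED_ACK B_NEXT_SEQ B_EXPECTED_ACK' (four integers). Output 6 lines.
257 2000 2000 257
386 2000 2000 386
463 2000 2000 386
605 2000 2000 386
605 2000 2000 605
792 2000 2000 792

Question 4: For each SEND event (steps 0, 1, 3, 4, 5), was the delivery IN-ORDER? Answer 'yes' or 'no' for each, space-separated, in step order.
Answer: yes yes no yes yes

Derivation:
Step 0: SEND seq=100 -> in-order
Step 1: SEND seq=257 -> in-order
Step 3: SEND seq=463 -> out-of-order
Step 4: SEND seq=386 -> in-order
Step 5: SEND seq=605 -> in-order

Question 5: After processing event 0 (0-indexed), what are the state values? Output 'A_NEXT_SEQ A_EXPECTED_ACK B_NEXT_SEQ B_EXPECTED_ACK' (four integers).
After event 0: A_seq=257 A_ack=2000 B_seq=2000 B_ack=257

257 2000 2000 257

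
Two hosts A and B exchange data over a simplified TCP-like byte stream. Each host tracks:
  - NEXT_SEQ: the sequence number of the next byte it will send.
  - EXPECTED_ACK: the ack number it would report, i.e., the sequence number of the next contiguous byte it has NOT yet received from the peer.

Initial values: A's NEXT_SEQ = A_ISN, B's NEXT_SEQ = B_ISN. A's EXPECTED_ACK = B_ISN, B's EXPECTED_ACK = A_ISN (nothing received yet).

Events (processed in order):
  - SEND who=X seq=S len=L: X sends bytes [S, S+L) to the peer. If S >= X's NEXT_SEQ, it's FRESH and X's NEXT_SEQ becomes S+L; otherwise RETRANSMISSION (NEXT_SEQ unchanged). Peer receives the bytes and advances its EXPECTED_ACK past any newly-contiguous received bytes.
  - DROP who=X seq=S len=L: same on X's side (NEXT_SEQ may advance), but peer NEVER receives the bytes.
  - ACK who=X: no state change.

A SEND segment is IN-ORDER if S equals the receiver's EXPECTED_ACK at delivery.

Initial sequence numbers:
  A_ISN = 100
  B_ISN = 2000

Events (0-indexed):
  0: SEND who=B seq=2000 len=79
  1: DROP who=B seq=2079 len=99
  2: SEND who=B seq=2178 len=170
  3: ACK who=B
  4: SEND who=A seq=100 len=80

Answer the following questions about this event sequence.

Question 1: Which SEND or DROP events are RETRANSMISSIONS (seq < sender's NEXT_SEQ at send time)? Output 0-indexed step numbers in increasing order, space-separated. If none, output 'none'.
Step 0: SEND seq=2000 -> fresh
Step 1: DROP seq=2079 -> fresh
Step 2: SEND seq=2178 -> fresh
Step 4: SEND seq=100 -> fresh

Answer: none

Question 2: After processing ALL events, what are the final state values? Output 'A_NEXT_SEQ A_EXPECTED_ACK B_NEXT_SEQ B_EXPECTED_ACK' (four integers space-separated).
After event 0: A_seq=100 A_ack=2079 B_seq=2079 B_ack=100
After event 1: A_seq=100 A_ack=2079 B_seq=2178 B_ack=100
After event 2: A_seq=100 A_ack=2079 B_seq=2348 B_ack=100
After event 3: A_seq=100 A_ack=2079 B_seq=2348 B_ack=100
After event 4: A_seq=180 A_ack=2079 B_seq=2348 B_ack=180

Answer: 180 2079 2348 180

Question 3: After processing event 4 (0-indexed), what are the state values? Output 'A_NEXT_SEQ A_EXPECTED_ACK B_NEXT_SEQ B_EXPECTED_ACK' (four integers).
After event 0: A_seq=100 A_ack=2079 B_seq=2079 B_ack=100
After event 1: A_seq=100 A_ack=2079 B_seq=2178 B_ack=100
After event 2: A_seq=100 A_ack=2079 B_seq=2348 B_ack=100
After event 3: A_seq=100 A_ack=2079 B_seq=2348 B_ack=100
After event 4: A_seq=180 A_ack=2079 B_seq=2348 B_ack=180

180 2079 2348 180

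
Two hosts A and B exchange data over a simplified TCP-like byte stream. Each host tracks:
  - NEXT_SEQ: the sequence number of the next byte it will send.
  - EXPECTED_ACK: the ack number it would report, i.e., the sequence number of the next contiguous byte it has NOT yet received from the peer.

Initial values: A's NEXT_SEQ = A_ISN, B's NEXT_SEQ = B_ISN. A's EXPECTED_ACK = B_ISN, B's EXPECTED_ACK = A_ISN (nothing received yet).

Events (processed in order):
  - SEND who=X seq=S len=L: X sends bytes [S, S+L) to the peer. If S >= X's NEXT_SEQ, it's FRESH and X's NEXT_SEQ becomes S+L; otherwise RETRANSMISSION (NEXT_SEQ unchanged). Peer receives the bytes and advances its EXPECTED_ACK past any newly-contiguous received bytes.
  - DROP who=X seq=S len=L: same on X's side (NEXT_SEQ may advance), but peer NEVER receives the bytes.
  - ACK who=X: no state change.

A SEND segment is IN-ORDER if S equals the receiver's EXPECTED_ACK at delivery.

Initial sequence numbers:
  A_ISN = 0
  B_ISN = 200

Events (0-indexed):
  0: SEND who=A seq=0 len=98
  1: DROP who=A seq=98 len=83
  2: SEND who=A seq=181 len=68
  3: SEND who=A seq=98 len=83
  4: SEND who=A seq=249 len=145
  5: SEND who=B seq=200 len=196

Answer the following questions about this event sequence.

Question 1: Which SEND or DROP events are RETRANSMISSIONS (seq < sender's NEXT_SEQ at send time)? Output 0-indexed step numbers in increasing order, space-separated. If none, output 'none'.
Step 0: SEND seq=0 -> fresh
Step 1: DROP seq=98 -> fresh
Step 2: SEND seq=181 -> fresh
Step 3: SEND seq=98 -> retransmit
Step 4: SEND seq=249 -> fresh
Step 5: SEND seq=200 -> fresh

Answer: 3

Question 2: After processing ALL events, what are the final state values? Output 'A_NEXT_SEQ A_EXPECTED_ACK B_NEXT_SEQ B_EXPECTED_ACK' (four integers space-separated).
Answer: 394 396 396 394

Derivation:
After event 0: A_seq=98 A_ack=200 B_seq=200 B_ack=98
After event 1: A_seq=181 A_ack=200 B_seq=200 B_ack=98
After event 2: A_seq=249 A_ack=200 B_seq=200 B_ack=98
After event 3: A_seq=249 A_ack=200 B_seq=200 B_ack=249
After event 4: A_seq=394 A_ack=200 B_seq=200 B_ack=394
After event 5: A_seq=394 A_ack=396 B_seq=396 B_ack=394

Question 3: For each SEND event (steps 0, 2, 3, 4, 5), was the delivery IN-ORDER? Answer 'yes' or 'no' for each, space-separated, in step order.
Step 0: SEND seq=0 -> in-order
Step 2: SEND seq=181 -> out-of-order
Step 3: SEND seq=98 -> in-order
Step 4: SEND seq=249 -> in-order
Step 5: SEND seq=200 -> in-order

Answer: yes no yes yes yes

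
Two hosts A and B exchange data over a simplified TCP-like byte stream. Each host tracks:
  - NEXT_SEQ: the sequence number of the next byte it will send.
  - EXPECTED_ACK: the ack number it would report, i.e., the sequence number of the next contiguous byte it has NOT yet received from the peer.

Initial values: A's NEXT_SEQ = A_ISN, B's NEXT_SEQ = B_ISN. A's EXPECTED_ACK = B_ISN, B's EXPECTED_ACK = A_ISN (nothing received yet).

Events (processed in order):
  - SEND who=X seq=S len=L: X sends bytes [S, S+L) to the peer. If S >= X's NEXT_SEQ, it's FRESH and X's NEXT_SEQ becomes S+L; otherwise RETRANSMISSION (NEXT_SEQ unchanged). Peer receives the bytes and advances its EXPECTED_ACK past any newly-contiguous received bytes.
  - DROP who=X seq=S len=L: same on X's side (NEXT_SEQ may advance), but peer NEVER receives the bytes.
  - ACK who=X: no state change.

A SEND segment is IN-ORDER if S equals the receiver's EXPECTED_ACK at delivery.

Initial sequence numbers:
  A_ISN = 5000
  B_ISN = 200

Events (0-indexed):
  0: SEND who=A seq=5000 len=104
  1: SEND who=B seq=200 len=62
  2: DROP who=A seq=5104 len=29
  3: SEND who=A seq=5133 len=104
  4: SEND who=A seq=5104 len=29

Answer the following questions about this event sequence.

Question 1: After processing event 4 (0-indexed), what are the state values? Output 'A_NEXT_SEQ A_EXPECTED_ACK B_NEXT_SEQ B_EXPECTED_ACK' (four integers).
After event 0: A_seq=5104 A_ack=200 B_seq=200 B_ack=5104
After event 1: A_seq=5104 A_ack=262 B_seq=262 B_ack=5104
After event 2: A_seq=5133 A_ack=262 B_seq=262 B_ack=5104
After event 3: A_seq=5237 A_ack=262 B_seq=262 B_ack=5104
After event 4: A_seq=5237 A_ack=262 B_seq=262 B_ack=5237

5237 262 262 5237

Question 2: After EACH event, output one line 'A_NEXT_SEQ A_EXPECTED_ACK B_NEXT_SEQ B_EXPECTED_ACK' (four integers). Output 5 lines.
5104 200 200 5104
5104 262 262 5104
5133 262 262 5104
5237 262 262 5104
5237 262 262 5237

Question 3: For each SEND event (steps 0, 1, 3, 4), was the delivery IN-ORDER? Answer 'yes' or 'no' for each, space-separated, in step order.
Step 0: SEND seq=5000 -> in-order
Step 1: SEND seq=200 -> in-order
Step 3: SEND seq=5133 -> out-of-order
Step 4: SEND seq=5104 -> in-order

Answer: yes yes no yes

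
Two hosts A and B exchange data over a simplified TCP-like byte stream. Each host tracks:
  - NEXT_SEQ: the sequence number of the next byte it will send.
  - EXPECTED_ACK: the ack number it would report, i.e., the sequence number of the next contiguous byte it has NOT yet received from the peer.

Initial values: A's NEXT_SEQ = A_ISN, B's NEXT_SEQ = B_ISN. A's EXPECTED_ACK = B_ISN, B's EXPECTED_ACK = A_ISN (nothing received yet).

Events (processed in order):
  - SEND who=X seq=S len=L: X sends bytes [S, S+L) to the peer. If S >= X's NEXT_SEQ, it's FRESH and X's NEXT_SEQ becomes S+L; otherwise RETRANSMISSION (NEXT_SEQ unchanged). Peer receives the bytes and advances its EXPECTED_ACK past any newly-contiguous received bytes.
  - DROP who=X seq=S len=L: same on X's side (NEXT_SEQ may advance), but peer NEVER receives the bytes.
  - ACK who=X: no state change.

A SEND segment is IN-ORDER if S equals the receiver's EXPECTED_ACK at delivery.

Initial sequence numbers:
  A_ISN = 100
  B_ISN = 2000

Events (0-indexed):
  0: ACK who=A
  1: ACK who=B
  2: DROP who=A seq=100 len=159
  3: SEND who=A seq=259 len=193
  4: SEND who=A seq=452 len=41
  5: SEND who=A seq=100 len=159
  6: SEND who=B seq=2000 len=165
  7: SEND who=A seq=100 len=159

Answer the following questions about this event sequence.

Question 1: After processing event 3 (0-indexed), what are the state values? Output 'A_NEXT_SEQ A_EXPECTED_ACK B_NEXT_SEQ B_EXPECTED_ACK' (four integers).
After event 0: A_seq=100 A_ack=2000 B_seq=2000 B_ack=100
After event 1: A_seq=100 A_ack=2000 B_seq=2000 B_ack=100
After event 2: A_seq=259 A_ack=2000 B_seq=2000 B_ack=100
After event 3: A_seq=452 A_ack=2000 B_seq=2000 B_ack=100

452 2000 2000 100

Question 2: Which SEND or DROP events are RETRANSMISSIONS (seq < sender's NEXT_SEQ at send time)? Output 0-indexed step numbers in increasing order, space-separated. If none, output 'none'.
Step 2: DROP seq=100 -> fresh
Step 3: SEND seq=259 -> fresh
Step 4: SEND seq=452 -> fresh
Step 5: SEND seq=100 -> retransmit
Step 6: SEND seq=2000 -> fresh
Step 7: SEND seq=100 -> retransmit

Answer: 5 7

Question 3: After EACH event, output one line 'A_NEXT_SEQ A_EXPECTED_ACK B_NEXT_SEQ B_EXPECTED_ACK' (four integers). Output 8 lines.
100 2000 2000 100
100 2000 2000 100
259 2000 2000 100
452 2000 2000 100
493 2000 2000 100
493 2000 2000 493
493 2165 2165 493
493 2165 2165 493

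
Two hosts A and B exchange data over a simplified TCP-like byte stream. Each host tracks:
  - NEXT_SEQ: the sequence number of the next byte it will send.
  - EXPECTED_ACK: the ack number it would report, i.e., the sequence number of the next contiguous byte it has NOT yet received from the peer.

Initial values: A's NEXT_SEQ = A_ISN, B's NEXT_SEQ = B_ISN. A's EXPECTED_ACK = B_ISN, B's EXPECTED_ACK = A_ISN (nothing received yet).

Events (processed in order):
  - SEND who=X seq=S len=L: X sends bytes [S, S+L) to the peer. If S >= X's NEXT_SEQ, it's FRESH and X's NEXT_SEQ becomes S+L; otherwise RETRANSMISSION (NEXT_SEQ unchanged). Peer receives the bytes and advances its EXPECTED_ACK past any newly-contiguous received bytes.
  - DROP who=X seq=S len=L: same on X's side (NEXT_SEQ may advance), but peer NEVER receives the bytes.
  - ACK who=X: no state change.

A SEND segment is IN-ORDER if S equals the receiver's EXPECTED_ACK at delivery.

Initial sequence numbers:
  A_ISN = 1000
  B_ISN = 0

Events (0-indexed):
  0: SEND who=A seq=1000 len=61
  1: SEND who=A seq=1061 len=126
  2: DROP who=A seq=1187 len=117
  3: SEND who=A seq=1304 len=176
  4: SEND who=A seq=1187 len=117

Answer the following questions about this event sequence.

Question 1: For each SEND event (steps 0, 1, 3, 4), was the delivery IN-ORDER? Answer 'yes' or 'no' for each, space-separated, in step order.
Step 0: SEND seq=1000 -> in-order
Step 1: SEND seq=1061 -> in-order
Step 3: SEND seq=1304 -> out-of-order
Step 4: SEND seq=1187 -> in-order

Answer: yes yes no yes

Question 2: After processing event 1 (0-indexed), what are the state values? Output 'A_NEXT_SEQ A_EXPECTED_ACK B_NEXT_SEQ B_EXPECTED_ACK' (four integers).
After event 0: A_seq=1061 A_ack=0 B_seq=0 B_ack=1061
After event 1: A_seq=1187 A_ack=0 B_seq=0 B_ack=1187

1187 0 0 1187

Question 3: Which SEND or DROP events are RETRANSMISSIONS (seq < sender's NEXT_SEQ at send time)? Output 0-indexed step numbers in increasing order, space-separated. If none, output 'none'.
Step 0: SEND seq=1000 -> fresh
Step 1: SEND seq=1061 -> fresh
Step 2: DROP seq=1187 -> fresh
Step 3: SEND seq=1304 -> fresh
Step 4: SEND seq=1187 -> retransmit

Answer: 4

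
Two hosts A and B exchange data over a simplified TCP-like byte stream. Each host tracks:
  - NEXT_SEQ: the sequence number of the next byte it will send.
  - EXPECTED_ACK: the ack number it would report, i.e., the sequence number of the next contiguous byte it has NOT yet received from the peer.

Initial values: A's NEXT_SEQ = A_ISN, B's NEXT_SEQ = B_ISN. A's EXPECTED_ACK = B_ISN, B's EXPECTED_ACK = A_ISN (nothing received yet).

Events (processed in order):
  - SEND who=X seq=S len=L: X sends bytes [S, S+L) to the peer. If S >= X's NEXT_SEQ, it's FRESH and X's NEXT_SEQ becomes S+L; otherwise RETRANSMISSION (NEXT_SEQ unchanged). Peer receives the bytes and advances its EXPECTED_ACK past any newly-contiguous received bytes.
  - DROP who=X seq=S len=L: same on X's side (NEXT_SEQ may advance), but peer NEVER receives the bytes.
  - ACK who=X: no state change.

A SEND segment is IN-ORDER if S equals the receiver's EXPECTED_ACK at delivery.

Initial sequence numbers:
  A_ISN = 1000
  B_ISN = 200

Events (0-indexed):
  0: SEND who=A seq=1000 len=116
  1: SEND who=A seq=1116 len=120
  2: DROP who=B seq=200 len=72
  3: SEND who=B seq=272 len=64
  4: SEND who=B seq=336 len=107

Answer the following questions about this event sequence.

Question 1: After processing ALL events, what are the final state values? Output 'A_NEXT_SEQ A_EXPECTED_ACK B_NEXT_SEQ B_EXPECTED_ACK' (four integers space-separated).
Answer: 1236 200 443 1236

Derivation:
After event 0: A_seq=1116 A_ack=200 B_seq=200 B_ack=1116
After event 1: A_seq=1236 A_ack=200 B_seq=200 B_ack=1236
After event 2: A_seq=1236 A_ack=200 B_seq=272 B_ack=1236
After event 3: A_seq=1236 A_ack=200 B_seq=336 B_ack=1236
After event 4: A_seq=1236 A_ack=200 B_seq=443 B_ack=1236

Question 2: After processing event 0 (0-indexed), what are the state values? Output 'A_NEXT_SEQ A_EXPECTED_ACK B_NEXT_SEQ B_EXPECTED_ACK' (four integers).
After event 0: A_seq=1116 A_ack=200 B_seq=200 B_ack=1116

1116 200 200 1116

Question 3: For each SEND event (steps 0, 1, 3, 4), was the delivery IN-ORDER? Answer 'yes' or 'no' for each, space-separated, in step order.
Answer: yes yes no no

Derivation:
Step 0: SEND seq=1000 -> in-order
Step 1: SEND seq=1116 -> in-order
Step 3: SEND seq=272 -> out-of-order
Step 4: SEND seq=336 -> out-of-order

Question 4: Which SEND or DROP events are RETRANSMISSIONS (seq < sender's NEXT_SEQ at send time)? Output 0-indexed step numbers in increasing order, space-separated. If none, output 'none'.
Step 0: SEND seq=1000 -> fresh
Step 1: SEND seq=1116 -> fresh
Step 2: DROP seq=200 -> fresh
Step 3: SEND seq=272 -> fresh
Step 4: SEND seq=336 -> fresh

Answer: none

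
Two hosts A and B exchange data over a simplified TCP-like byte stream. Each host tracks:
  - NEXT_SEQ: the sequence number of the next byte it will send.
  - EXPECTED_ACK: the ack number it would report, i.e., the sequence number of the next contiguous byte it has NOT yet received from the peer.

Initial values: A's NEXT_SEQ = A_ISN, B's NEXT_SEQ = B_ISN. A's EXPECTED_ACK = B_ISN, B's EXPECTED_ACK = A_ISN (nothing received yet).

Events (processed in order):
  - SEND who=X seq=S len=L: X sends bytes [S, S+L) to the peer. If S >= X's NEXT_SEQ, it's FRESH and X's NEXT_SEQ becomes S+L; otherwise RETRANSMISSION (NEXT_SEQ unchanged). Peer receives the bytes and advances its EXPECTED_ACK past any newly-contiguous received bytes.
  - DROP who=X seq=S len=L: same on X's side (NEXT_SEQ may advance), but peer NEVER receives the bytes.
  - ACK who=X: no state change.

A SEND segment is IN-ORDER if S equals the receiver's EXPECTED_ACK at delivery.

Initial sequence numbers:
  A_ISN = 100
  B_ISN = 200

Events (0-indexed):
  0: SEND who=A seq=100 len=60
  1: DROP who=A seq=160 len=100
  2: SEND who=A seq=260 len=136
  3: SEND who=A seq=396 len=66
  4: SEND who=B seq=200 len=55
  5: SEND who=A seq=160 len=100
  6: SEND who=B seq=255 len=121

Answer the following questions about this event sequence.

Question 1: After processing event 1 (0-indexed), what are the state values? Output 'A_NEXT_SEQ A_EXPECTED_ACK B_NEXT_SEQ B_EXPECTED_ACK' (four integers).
After event 0: A_seq=160 A_ack=200 B_seq=200 B_ack=160
After event 1: A_seq=260 A_ack=200 B_seq=200 B_ack=160

260 200 200 160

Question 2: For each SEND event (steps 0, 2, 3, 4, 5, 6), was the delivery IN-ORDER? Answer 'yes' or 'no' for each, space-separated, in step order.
Answer: yes no no yes yes yes

Derivation:
Step 0: SEND seq=100 -> in-order
Step 2: SEND seq=260 -> out-of-order
Step 3: SEND seq=396 -> out-of-order
Step 4: SEND seq=200 -> in-order
Step 5: SEND seq=160 -> in-order
Step 6: SEND seq=255 -> in-order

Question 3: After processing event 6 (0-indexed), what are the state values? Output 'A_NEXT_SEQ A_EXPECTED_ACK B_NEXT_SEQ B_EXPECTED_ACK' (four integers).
After event 0: A_seq=160 A_ack=200 B_seq=200 B_ack=160
After event 1: A_seq=260 A_ack=200 B_seq=200 B_ack=160
After event 2: A_seq=396 A_ack=200 B_seq=200 B_ack=160
After event 3: A_seq=462 A_ack=200 B_seq=200 B_ack=160
After event 4: A_seq=462 A_ack=255 B_seq=255 B_ack=160
After event 5: A_seq=462 A_ack=255 B_seq=255 B_ack=462
After event 6: A_seq=462 A_ack=376 B_seq=376 B_ack=462

462 376 376 462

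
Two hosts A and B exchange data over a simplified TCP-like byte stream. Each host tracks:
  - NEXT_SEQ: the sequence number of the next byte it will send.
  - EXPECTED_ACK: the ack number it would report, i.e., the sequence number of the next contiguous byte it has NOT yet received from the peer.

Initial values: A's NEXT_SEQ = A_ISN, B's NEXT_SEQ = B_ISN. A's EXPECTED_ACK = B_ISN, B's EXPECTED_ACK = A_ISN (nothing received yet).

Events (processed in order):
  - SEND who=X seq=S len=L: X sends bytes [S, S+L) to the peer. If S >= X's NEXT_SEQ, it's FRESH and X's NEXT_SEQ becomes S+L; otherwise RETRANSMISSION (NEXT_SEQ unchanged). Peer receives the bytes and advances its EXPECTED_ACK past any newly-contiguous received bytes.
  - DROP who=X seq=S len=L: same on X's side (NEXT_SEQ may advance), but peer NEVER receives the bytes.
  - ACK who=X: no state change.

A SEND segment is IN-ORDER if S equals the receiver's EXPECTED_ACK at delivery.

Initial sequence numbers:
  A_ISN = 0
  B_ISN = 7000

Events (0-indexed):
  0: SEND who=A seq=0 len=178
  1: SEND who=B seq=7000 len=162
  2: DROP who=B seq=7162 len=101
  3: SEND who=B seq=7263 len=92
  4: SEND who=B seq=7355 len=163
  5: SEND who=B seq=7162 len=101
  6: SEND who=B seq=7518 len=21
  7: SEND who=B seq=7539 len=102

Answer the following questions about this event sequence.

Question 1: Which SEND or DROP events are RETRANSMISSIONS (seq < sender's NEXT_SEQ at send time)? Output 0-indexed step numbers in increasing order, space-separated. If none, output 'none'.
Answer: 5

Derivation:
Step 0: SEND seq=0 -> fresh
Step 1: SEND seq=7000 -> fresh
Step 2: DROP seq=7162 -> fresh
Step 3: SEND seq=7263 -> fresh
Step 4: SEND seq=7355 -> fresh
Step 5: SEND seq=7162 -> retransmit
Step 6: SEND seq=7518 -> fresh
Step 7: SEND seq=7539 -> fresh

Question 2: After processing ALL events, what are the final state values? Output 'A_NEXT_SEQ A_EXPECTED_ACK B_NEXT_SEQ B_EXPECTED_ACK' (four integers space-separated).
After event 0: A_seq=178 A_ack=7000 B_seq=7000 B_ack=178
After event 1: A_seq=178 A_ack=7162 B_seq=7162 B_ack=178
After event 2: A_seq=178 A_ack=7162 B_seq=7263 B_ack=178
After event 3: A_seq=178 A_ack=7162 B_seq=7355 B_ack=178
After event 4: A_seq=178 A_ack=7162 B_seq=7518 B_ack=178
After event 5: A_seq=178 A_ack=7518 B_seq=7518 B_ack=178
After event 6: A_seq=178 A_ack=7539 B_seq=7539 B_ack=178
After event 7: A_seq=178 A_ack=7641 B_seq=7641 B_ack=178

Answer: 178 7641 7641 178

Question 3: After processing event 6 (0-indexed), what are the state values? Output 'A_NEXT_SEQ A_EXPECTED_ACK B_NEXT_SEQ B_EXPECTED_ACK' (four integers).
After event 0: A_seq=178 A_ack=7000 B_seq=7000 B_ack=178
After event 1: A_seq=178 A_ack=7162 B_seq=7162 B_ack=178
After event 2: A_seq=178 A_ack=7162 B_seq=7263 B_ack=178
After event 3: A_seq=178 A_ack=7162 B_seq=7355 B_ack=178
After event 4: A_seq=178 A_ack=7162 B_seq=7518 B_ack=178
After event 5: A_seq=178 A_ack=7518 B_seq=7518 B_ack=178
After event 6: A_seq=178 A_ack=7539 B_seq=7539 B_ack=178

178 7539 7539 178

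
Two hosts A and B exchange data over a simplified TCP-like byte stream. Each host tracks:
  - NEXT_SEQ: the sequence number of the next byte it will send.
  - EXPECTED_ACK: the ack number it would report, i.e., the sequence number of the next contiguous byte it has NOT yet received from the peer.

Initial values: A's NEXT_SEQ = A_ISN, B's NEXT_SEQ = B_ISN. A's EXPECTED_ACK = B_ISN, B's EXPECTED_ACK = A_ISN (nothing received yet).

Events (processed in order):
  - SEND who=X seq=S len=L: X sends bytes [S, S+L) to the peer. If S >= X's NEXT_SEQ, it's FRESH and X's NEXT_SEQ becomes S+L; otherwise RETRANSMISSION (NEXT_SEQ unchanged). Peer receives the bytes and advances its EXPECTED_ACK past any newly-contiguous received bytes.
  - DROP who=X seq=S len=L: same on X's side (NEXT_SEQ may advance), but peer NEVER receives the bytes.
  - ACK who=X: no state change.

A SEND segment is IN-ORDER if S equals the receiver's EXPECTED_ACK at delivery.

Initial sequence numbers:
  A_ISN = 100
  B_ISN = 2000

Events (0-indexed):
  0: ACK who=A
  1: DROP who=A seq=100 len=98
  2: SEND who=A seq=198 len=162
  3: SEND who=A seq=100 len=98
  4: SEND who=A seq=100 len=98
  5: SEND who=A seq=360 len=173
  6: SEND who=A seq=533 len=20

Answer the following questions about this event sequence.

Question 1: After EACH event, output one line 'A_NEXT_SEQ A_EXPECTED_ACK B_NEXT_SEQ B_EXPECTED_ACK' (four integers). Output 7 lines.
100 2000 2000 100
198 2000 2000 100
360 2000 2000 100
360 2000 2000 360
360 2000 2000 360
533 2000 2000 533
553 2000 2000 553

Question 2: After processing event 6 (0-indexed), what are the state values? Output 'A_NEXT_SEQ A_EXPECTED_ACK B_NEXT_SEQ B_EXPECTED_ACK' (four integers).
After event 0: A_seq=100 A_ack=2000 B_seq=2000 B_ack=100
After event 1: A_seq=198 A_ack=2000 B_seq=2000 B_ack=100
After event 2: A_seq=360 A_ack=2000 B_seq=2000 B_ack=100
After event 3: A_seq=360 A_ack=2000 B_seq=2000 B_ack=360
After event 4: A_seq=360 A_ack=2000 B_seq=2000 B_ack=360
After event 5: A_seq=533 A_ack=2000 B_seq=2000 B_ack=533
After event 6: A_seq=553 A_ack=2000 B_seq=2000 B_ack=553

553 2000 2000 553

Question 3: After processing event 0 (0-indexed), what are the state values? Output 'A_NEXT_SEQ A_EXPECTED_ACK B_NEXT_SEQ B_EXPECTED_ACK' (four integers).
After event 0: A_seq=100 A_ack=2000 B_seq=2000 B_ack=100

100 2000 2000 100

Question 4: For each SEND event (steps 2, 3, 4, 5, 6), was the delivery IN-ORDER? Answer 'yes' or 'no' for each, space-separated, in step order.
Answer: no yes no yes yes

Derivation:
Step 2: SEND seq=198 -> out-of-order
Step 3: SEND seq=100 -> in-order
Step 4: SEND seq=100 -> out-of-order
Step 5: SEND seq=360 -> in-order
Step 6: SEND seq=533 -> in-order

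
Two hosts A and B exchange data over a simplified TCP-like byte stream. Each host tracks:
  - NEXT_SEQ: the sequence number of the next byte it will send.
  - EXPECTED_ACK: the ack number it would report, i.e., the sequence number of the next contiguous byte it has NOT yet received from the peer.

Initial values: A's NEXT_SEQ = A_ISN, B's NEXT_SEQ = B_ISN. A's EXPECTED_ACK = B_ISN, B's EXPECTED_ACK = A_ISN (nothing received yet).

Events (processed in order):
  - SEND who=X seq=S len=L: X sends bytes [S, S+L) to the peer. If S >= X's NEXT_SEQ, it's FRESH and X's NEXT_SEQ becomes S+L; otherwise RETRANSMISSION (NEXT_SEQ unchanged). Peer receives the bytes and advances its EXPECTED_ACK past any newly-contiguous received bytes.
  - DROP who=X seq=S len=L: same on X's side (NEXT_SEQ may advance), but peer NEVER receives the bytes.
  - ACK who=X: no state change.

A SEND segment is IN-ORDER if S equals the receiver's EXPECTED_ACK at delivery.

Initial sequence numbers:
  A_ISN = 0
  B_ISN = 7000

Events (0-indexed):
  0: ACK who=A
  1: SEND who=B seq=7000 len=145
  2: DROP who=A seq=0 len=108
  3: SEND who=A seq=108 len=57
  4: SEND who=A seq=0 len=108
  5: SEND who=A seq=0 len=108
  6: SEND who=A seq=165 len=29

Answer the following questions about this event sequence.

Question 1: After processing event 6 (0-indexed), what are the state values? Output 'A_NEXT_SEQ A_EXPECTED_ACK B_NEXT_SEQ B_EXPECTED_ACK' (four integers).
After event 0: A_seq=0 A_ack=7000 B_seq=7000 B_ack=0
After event 1: A_seq=0 A_ack=7145 B_seq=7145 B_ack=0
After event 2: A_seq=108 A_ack=7145 B_seq=7145 B_ack=0
After event 3: A_seq=165 A_ack=7145 B_seq=7145 B_ack=0
After event 4: A_seq=165 A_ack=7145 B_seq=7145 B_ack=165
After event 5: A_seq=165 A_ack=7145 B_seq=7145 B_ack=165
After event 6: A_seq=194 A_ack=7145 B_seq=7145 B_ack=194

194 7145 7145 194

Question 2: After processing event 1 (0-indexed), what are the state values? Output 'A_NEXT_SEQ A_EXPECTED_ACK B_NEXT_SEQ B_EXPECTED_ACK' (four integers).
After event 0: A_seq=0 A_ack=7000 B_seq=7000 B_ack=0
After event 1: A_seq=0 A_ack=7145 B_seq=7145 B_ack=0

0 7145 7145 0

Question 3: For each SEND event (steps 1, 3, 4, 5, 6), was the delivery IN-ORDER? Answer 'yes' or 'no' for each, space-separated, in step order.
Step 1: SEND seq=7000 -> in-order
Step 3: SEND seq=108 -> out-of-order
Step 4: SEND seq=0 -> in-order
Step 5: SEND seq=0 -> out-of-order
Step 6: SEND seq=165 -> in-order

Answer: yes no yes no yes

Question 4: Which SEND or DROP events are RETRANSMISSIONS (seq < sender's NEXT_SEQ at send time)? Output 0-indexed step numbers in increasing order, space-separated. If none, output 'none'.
Answer: 4 5

Derivation:
Step 1: SEND seq=7000 -> fresh
Step 2: DROP seq=0 -> fresh
Step 3: SEND seq=108 -> fresh
Step 4: SEND seq=0 -> retransmit
Step 5: SEND seq=0 -> retransmit
Step 6: SEND seq=165 -> fresh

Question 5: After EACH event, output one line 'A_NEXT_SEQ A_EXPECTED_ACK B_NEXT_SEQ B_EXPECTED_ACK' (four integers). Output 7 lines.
0 7000 7000 0
0 7145 7145 0
108 7145 7145 0
165 7145 7145 0
165 7145 7145 165
165 7145 7145 165
194 7145 7145 194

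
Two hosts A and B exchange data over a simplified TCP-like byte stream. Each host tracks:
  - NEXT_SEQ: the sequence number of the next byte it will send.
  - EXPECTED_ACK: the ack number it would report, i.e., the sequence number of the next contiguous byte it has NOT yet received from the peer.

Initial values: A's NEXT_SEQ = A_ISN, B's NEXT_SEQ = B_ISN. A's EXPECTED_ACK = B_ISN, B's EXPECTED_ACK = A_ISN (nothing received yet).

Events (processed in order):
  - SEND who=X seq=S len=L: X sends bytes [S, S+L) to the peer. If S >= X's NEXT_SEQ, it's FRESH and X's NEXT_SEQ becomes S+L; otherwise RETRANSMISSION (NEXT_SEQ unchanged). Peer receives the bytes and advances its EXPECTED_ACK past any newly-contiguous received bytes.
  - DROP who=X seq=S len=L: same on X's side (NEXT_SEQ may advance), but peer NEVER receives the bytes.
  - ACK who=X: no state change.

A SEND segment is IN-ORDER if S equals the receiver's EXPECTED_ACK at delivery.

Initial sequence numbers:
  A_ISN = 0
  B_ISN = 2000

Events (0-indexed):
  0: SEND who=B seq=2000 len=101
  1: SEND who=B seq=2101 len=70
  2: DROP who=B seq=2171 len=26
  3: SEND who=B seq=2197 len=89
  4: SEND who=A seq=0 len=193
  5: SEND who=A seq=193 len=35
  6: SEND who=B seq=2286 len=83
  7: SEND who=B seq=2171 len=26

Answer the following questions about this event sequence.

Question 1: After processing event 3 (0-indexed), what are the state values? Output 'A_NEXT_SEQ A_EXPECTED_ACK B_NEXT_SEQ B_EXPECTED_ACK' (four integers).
After event 0: A_seq=0 A_ack=2101 B_seq=2101 B_ack=0
After event 1: A_seq=0 A_ack=2171 B_seq=2171 B_ack=0
After event 2: A_seq=0 A_ack=2171 B_seq=2197 B_ack=0
After event 3: A_seq=0 A_ack=2171 B_seq=2286 B_ack=0

0 2171 2286 0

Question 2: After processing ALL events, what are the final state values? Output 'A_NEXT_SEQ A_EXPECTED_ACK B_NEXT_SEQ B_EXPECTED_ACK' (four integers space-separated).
After event 0: A_seq=0 A_ack=2101 B_seq=2101 B_ack=0
After event 1: A_seq=0 A_ack=2171 B_seq=2171 B_ack=0
After event 2: A_seq=0 A_ack=2171 B_seq=2197 B_ack=0
After event 3: A_seq=0 A_ack=2171 B_seq=2286 B_ack=0
After event 4: A_seq=193 A_ack=2171 B_seq=2286 B_ack=193
After event 5: A_seq=228 A_ack=2171 B_seq=2286 B_ack=228
After event 6: A_seq=228 A_ack=2171 B_seq=2369 B_ack=228
After event 7: A_seq=228 A_ack=2369 B_seq=2369 B_ack=228

Answer: 228 2369 2369 228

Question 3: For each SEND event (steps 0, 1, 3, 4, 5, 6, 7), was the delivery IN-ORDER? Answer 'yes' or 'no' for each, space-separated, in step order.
Step 0: SEND seq=2000 -> in-order
Step 1: SEND seq=2101 -> in-order
Step 3: SEND seq=2197 -> out-of-order
Step 4: SEND seq=0 -> in-order
Step 5: SEND seq=193 -> in-order
Step 6: SEND seq=2286 -> out-of-order
Step 7: SEND seq=2171 -> in-order

Answer: yes yes no yes yes no yes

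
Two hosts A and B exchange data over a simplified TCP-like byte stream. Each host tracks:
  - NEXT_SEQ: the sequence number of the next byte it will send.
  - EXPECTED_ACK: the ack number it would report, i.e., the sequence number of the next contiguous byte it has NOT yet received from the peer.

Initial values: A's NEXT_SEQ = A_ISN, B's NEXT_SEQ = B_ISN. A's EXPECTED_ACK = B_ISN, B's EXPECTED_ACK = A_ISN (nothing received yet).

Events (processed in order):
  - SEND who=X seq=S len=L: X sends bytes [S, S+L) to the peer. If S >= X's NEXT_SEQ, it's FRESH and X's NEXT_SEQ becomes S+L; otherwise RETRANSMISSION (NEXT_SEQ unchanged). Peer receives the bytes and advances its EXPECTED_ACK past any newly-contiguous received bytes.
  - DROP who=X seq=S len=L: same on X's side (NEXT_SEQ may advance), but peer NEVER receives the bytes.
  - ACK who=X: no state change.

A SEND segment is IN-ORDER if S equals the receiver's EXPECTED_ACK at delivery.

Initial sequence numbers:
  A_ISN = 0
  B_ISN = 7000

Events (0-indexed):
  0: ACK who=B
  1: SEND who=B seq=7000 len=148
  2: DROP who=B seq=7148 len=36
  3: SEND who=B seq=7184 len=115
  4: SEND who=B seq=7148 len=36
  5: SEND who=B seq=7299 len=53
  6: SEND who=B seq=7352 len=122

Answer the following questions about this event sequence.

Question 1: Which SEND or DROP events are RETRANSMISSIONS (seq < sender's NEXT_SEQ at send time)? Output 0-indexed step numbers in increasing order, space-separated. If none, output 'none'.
Answer: 4

Derivation:
Step 1: SEND seq=7000 -> fresh
Step 2: DROP seq=7148 -> fresh
Step 3: SEND seq=7184 -> fresh
Step 4: SEND seq=7148 -> retransmit
Step 5: SEND seq=7299 -> fresh
Step 6: SEND seq=7352 -> fresh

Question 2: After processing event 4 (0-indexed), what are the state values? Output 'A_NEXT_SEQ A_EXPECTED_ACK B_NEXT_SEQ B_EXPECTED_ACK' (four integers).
After event 0: A_seq=0 A_ack=7000 B_seq=7000 B_ack=0
After event 1: A_seq=0 A_ack=7148 B_seq=7148 B_ack=0
After event 2: A_seq=0 A_ack=7148 B_seq=7184 B_ack=0
After event 3: A_seq=0 A_ack=7148 B_seq=7299 B_ack=0
After event 4: A_seq=0 A_ack=7299 B_seq=7299 B_ack=0

0 7299 7299 0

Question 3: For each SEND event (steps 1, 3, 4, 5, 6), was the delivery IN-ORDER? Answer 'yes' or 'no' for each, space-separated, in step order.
Step 1: SEND seq=7000 -> in-order
Step 3: SEND seq=7184 -> out-of-order
Step 4: SEND seq=7148 -> in-order
Step 5: SEND seq=7299 -> in-order
Step 6: SEND seq=7352 -> in-order

Answer: yes no yes yes yes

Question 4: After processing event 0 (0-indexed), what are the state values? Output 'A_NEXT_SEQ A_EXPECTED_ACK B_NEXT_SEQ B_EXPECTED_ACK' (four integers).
After event 0: A_seq=0 A_ack=7000 B_seq=7000 B_ack=0

0 7000 7000 0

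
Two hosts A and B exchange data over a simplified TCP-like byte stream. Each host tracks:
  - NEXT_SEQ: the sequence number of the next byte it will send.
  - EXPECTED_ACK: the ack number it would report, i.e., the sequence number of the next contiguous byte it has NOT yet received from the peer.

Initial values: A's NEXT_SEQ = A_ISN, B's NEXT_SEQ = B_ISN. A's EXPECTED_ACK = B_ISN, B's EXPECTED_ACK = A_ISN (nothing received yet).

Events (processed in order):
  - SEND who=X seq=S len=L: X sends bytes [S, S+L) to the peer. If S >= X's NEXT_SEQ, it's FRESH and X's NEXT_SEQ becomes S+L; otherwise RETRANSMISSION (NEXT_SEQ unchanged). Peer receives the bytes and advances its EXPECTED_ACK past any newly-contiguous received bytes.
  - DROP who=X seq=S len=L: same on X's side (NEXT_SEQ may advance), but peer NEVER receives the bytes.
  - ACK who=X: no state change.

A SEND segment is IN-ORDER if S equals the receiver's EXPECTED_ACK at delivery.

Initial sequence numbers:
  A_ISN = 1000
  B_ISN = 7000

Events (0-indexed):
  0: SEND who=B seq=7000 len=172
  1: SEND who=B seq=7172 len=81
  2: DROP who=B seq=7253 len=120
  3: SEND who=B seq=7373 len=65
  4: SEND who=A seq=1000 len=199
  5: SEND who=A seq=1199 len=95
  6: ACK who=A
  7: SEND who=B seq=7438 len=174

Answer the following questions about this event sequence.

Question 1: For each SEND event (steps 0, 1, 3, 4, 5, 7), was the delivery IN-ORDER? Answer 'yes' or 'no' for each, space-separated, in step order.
Step 0: SEND seq=7000 -> in-order
Step 1: SEND seq=7172 -> in-order
Step 3: SEND seq=7373 -> out-of-order
Step 4: SEND seq=1000 -> in-order
Step 5: SEND seq=1199 -> in-order
Step 7: SEND seq=7438 -> out-of-order

Answer: yes yes no yes yes no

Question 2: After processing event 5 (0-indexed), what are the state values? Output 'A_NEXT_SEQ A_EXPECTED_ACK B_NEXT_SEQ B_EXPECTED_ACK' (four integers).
After event 0: A_seq=1000 A_ack=7172 B_seq=7172 B_ack=1000
After event 1: A_seq=1000 A_ack=7253 B_seq=7253 B_ack=1000
After event 2: A_seq=1000 A_ack=7253 B_seq=7373 B_ack=1000
After event 3: A_seq=1000 A_ack=7253 B_seq=7438 B_ack=1000
After event 4: A_seq=1199 A_ack=7253 B_seq=7438 B_ack=1199
After event 5: A_seq=1294 A_ack=7253 B_seq=7438 B_ack=1294

1294 7253 7438 1294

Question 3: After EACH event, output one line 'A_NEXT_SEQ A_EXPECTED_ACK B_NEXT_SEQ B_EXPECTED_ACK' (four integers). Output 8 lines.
1000 7172 7172 1000
1000 7253 7253 1000
1000 7253 7373 1000
1000 7253 7438 1000
1199 7253 7438 1199
1294 7253 7438 1294
1294 7253 7438 1294
1294 7253 7612 1294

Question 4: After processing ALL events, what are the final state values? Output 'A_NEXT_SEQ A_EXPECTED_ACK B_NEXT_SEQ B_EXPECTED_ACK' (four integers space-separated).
Answer: 1294 7253 7612 1294

Derivation:
After event 0: A_seq=1000 A_ack=7172 B_seq=7172 B_ack=1000
After event 1: A_seq=1000 A_ack=7253 B_seq=7253 B_ack=1000
After event 2: A_seq=1000 A_ack=7253 B_seq=7373 B_ack=1000
After event 3: A_seq=1000 A_ack=7253 B_seq=7438 B_ack=1000
After event 4: A_seq=1199 A_ack=7253 B_seq=7438 B_ack=1199
After event 5: A_seq=1294 A_ack=7253 B_seq=7438 B_ack=1294
After event 6: A_seq=1294 A_ack=7253 B_seq=7438 B_ack=1294
After event 7: A_seq=1294 A_ack=7253 B_seq=7612 B_ack=1294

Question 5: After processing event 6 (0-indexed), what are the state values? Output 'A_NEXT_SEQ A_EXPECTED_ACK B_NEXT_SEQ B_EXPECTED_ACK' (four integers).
After event 0: A_seq=1000 A_ack=7172 B_seq=7172 B_ack=1000
After event 1: A_seq=1000 A_ack=7253 B_seq=7253 B_ack=1000
After event 2: A_seq=1000 A_ack=7253 B_seq=7373 B_ack=1000
After event 3: A_seq=1000 A_ack=7253 B_seq=7438 B_ack=1000
After event 4: A_seq=1199 A_ack=7253 B_seq=7438 B_ack=1199
After event 5: A_seq=1294 A_ack=7253 B_seq=7438 B_ack=1294
After event 6: A_seq=1294 A_ack=7253 B_seq=7438 B_ack=1294

1294 7253 7438 1294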